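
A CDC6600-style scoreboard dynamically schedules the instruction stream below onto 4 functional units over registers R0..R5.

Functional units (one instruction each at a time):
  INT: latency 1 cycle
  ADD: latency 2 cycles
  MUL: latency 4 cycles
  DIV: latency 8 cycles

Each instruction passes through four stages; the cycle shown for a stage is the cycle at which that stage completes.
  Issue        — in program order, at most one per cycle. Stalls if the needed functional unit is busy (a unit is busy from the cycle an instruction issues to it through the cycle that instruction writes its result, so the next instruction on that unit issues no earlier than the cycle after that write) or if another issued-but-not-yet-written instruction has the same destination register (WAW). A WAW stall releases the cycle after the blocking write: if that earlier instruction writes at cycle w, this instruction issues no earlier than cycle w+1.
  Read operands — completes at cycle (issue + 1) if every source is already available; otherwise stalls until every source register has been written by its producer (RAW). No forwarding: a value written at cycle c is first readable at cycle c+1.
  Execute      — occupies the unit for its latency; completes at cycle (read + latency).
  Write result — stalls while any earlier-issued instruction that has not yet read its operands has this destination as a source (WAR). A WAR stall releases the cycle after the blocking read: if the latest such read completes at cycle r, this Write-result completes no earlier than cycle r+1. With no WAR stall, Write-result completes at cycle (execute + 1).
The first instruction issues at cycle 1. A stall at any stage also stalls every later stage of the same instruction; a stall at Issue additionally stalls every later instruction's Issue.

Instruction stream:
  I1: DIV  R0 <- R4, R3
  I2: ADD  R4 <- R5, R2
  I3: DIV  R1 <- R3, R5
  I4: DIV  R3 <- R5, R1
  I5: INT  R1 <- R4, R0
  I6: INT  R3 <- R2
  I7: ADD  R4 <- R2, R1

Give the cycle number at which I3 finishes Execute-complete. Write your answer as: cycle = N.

t=1  I1 dispatched to DIV
t=2  I1 operands ready · I2 dispatched to ADD
t=3  I2 operands ready
t=5  I2 complete
t=6  R4←I2
t=10  I1 complete
t=11  R0←I1
t=12  I3 dispatched to DIV
t=13  I3 operands ready
t=21  I3 complete
t=22  R1←I3
t=23  I4 dispatched to DIV
t=24  I4 operands ready · I5 dispatched to INT
t=25  I5 operands ready
t=26  I5 complete
t=27  R1←I5
t=32  I4 complete
t=33  R3←I4
t=34  I6 dispatched to INT
t=35  I6 operands ready · I7 dispatched to ADD
t=36  I6 complete · I7 operands ready
t=37  R3←I6
t=38  I7 complete
t=39  R4←I7

cycle = 21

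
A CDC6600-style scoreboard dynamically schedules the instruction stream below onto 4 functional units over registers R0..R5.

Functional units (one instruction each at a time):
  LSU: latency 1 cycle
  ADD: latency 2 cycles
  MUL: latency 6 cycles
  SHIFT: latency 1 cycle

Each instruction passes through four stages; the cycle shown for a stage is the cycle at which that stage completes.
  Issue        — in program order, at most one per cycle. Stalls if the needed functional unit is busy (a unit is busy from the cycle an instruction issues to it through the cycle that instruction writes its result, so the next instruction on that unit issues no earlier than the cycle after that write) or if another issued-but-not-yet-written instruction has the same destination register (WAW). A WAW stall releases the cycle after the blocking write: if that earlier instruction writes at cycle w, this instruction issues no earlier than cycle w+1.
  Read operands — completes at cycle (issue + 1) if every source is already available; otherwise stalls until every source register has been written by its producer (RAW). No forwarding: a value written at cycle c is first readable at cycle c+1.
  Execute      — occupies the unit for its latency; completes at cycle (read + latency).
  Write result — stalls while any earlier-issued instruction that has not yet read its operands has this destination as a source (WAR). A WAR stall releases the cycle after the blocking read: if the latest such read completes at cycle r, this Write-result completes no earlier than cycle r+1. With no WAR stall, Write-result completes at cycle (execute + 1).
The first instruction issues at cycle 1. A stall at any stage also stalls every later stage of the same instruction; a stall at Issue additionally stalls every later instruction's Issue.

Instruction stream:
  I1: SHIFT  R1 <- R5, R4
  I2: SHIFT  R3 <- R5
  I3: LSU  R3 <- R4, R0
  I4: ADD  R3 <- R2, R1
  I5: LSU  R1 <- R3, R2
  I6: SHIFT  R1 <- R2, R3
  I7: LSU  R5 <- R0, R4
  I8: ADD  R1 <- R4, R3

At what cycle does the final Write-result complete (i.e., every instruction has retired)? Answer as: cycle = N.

I1: IS=1 RO=2 EX=3 WR=4
I2: IS=5 RO=6 EX=7 WR=8  [struct: SHIFT busy until I1 writes@4]
I3: IS=9 RO=10 EX=11 WR=12  [WAW R3: wait I2 write@8]
I4: IS=13 RO=14 EX=16 WR=17  [WAW R3: wait I3 write@12]
I5: IS=14 RO=18 EX=19 WR=20  [RAW R3: wait I4 write@17]
I6: IS=21 RO=22 EX=23 WR=24  [WAW R1: wait I5 write@20]
I7: IS=22 RO=23 EX=24 WR=25
I8: IS=25 RO=26 EX=28 WR=29  [WAW R1: wait I6 write@24]

cycle = 29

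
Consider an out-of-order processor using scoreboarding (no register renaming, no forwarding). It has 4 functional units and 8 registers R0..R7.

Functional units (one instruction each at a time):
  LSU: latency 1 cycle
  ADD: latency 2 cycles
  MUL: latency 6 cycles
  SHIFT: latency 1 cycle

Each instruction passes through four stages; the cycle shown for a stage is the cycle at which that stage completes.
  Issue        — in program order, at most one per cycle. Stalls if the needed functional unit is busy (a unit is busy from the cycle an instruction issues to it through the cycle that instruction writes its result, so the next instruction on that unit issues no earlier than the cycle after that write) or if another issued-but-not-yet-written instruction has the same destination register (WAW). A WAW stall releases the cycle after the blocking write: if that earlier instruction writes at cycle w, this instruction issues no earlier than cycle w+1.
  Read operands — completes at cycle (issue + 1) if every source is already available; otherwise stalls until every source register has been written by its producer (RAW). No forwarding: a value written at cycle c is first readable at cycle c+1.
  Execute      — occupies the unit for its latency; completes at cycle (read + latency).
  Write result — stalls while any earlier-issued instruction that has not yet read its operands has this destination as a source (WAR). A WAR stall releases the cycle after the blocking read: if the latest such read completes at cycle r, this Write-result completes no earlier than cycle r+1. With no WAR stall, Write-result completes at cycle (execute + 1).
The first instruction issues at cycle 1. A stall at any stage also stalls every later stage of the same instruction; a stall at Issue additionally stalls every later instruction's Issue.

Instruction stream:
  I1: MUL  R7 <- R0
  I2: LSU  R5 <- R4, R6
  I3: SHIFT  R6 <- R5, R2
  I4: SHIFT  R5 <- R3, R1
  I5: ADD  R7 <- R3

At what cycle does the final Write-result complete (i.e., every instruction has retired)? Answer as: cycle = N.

[1] I1 issues→MUL
[2] I1 reads, I2 issues→LSU
[3] I2 reads, I3 issues→SHIFT
[4] I2 exec-done
[5] I2 writes R5
[6] I3 reads
[7] I3 exec-done
[8] I1 exec-done, I3 writes R6
[9] I1 writes R7, I4 issues→SHIFT
[10] I4 reads, I5 issues→ADD
[11] I4 exec-done, I5 reads
[12] I4 writes R5
[13] I5 exec-done
[14] I5 writes R7

cycle = 14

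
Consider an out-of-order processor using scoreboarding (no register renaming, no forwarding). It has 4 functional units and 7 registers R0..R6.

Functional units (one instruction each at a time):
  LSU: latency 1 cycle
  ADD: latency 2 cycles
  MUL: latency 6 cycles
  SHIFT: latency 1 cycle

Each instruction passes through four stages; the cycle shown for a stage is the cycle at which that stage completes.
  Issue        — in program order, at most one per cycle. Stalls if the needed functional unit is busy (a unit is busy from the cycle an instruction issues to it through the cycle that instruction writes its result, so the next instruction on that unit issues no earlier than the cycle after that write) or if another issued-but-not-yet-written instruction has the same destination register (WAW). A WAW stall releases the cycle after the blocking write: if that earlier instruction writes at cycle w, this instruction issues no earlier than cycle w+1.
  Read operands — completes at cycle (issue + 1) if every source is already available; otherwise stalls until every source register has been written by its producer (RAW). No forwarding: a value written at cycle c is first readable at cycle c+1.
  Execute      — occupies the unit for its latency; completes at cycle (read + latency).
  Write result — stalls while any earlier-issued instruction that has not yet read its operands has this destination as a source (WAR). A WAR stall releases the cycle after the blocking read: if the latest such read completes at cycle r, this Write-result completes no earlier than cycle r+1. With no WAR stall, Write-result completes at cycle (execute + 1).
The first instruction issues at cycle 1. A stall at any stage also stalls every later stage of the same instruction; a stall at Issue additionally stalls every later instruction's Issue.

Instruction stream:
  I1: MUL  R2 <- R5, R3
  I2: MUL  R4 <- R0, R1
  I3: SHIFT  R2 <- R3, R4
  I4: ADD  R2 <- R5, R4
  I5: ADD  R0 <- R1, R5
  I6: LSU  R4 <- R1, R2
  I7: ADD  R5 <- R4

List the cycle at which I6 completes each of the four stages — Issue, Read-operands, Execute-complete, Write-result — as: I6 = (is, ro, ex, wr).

I6 = (28, 29, 30, 31)

  I1 | 1 | 2 | 8 | 9
  I2 | 10 | 11 | 17 | 18   struct: MUL busy until I1 writes@9
  I3 | 11 | 19 | 20 | 21   RAW R4: wait I2 write@18
  I4 | 22 | 23 | 25 | 26   WAW R2: wait I3 write@21
  I5 | 27 | 28 | 30 | 31   struct: ADD busy until I4 writes@26
  I6 | 28 | 29 | 30 | 31
  I7 | 32 | 33 | 35 | 36   struct: ADD busy until I5 writes@31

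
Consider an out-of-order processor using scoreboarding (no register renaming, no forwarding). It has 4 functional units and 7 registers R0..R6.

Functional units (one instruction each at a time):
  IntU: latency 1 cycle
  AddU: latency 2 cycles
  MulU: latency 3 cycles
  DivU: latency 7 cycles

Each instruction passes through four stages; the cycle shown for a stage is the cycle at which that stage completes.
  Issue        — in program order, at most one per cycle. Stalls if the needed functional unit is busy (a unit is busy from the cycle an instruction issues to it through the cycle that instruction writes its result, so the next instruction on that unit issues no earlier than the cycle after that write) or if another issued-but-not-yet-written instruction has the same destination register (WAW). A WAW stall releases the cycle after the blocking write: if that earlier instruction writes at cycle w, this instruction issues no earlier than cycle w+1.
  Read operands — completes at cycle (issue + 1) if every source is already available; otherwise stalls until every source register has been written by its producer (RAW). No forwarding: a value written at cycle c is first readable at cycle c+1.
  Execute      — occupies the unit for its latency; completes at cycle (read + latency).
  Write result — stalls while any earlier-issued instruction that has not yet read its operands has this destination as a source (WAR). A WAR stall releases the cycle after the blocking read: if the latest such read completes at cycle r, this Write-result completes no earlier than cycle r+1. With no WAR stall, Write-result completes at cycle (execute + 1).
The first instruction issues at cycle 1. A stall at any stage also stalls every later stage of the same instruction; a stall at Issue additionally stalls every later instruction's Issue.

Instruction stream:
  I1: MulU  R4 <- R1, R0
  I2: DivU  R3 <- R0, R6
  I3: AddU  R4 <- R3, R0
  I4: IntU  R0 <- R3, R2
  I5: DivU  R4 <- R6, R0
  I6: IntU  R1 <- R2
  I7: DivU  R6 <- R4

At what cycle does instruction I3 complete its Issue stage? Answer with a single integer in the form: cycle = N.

t=1  issue I1 (MulU)
t=2  I1 read-ops, issue I2 (DivU)
t=3  I2 read-ops
t=5  I1 finished on MulU
t=6  I1→R4
t=7  issue I3 (AddU)
t=8  issue I4 (IntU)
t=10  I2 finished on DivU
t=11  I2→R3
t=12  I3 read-ops, I4 read-ops
t=13  I4 finished on IntU
t=14  I3 finished on AddU, I4→R0
t=15  I3→R4
t=16  issue I5 (DivU)
t=17  I5 read-ops, issue I6 (IntU)
t=18  I6 read-ops
t=19  I6 finished on IntU
t=20  I6→R1
t=24  I5 finished on DivU
t=25  I5→R4
t=26  issue I7 (DivU)
t=27  I7 read-ops
t=34  I7 finished on DivU
t=35  I7→R6

cycle = 7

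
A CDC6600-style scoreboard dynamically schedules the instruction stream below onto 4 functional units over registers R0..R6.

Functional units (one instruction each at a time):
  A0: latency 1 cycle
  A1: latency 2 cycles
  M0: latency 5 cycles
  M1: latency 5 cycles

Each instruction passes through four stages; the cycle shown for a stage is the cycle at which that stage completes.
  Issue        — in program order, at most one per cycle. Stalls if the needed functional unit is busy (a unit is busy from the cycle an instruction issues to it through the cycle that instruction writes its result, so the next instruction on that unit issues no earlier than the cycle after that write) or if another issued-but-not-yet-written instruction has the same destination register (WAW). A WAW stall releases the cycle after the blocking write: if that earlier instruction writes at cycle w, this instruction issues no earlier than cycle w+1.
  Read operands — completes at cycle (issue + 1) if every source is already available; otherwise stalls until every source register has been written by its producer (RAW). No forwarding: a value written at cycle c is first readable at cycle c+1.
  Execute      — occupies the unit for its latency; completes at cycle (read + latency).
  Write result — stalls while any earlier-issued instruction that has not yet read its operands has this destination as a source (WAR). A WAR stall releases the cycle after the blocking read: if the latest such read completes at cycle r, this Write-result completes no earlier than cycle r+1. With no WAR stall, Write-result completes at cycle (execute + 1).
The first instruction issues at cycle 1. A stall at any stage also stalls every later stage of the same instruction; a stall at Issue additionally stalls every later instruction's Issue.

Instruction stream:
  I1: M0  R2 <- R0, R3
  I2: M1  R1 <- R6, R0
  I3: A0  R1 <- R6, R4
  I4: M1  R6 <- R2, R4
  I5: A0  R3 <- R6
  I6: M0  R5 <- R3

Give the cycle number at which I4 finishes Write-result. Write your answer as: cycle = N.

cycle = 18

cycle 1: issue I1 (M0)
cycle 2: I1 read-ops | issue I2 (M1)
cycle 3: I2 read-ops
cycle 7: I1 finished on M0
cycle 8: I1→R2 | I2 finished on M1
cycle 9: I2→R1
cycle 10: issue I3 (A0)
cycle 11: I3 read-ops | issue I4 (M1)
cycle 12: I3 finished on A0 | I4 read-ops
cycle 13: I3→R1
cycle 14: issue I5 (A0)
cycle 15: issue I6 (M0)
cycle 17: I4 finished on M1
cycle 18: I4→R6
cycle 19: I5 read-ops
cycle 20: I5 finished on A0
cycle 21: I5→R3
cycle 22: I6 read-ops
cycle 27: I6 finished on M0
cycle 28: I6→R5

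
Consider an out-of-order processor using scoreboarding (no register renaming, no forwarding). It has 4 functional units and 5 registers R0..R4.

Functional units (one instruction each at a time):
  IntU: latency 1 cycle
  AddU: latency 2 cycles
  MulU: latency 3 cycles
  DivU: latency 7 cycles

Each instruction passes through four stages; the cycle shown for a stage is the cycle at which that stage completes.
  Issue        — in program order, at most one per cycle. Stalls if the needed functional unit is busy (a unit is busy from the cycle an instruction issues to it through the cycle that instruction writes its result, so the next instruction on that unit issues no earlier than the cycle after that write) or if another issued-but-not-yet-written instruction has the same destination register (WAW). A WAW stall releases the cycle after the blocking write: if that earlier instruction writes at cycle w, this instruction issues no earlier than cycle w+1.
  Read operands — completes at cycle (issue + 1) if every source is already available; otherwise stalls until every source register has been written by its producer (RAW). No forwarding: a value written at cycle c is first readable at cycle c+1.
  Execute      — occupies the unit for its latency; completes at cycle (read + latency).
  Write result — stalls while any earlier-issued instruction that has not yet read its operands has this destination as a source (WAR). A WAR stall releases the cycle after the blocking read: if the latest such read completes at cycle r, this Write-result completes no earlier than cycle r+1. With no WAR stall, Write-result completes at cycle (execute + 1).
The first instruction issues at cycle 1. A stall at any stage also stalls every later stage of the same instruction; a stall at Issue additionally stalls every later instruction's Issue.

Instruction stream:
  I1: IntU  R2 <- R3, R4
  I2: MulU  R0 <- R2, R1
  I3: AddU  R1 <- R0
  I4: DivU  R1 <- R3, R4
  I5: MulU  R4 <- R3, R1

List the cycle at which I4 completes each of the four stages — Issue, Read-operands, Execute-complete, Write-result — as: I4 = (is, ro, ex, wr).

[1] issue I1 (IntU)
[2] I1 read-ops; issue I2 (MulU)
[3] I1 finished on IntU; issue I3 (AddU)
[4] I1→R2
[5] I2 read-ops
[8] I2 finished on MulU
[9] I2→R0
[10] I3 read-ops
[12] I3 finished on AddU
[13] I3→R1
[14] issue I4 (DivU)
[15] I4 read-ops; issue I5 (MulU)
[22] I4 finished on DivU
[23] I4→R1
[24] I5 read-ops
[27] I5 finished on MulU
[28] I5→R4

I4 = (14, 15, 22, 23)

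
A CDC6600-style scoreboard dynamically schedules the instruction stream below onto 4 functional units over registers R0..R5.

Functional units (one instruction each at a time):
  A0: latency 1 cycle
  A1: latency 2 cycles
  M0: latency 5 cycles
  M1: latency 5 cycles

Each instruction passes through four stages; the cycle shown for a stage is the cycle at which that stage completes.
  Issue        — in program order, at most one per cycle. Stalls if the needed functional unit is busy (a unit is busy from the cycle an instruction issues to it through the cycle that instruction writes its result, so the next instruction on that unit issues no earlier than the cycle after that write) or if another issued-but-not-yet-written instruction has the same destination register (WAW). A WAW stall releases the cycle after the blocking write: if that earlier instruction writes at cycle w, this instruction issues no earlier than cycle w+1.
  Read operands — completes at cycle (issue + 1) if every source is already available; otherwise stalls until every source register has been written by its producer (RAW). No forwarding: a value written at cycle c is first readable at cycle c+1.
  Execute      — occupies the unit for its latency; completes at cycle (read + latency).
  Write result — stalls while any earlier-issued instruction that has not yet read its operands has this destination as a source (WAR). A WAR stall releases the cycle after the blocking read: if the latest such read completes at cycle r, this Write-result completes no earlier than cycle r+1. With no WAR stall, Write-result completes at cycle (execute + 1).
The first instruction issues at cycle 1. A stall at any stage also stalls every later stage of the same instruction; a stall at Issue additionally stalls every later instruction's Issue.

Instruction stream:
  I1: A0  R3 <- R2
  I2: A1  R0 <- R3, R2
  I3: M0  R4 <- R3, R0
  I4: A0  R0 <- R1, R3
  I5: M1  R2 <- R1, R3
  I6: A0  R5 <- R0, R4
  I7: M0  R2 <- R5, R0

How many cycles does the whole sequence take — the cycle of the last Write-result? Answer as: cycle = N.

[I1] 1/2/3/4
[I2] 2/5/7/8  (RAW R3: wait I1 write@4)
[I3] 3/9/14/15  (RAW R0: wait I2 write@8)
[I4] 9/10/11/12  (WAW R0: wait I2 write@8)
[I5] 10/11/16/17
[I6] 13/16/17/18  (struct: A0 busy until I4 writes@12; RAW R4: wait I3 write@15)
[I7] 18/19/24/25  (WAW R2: wait I5 write@17)

cycle = 25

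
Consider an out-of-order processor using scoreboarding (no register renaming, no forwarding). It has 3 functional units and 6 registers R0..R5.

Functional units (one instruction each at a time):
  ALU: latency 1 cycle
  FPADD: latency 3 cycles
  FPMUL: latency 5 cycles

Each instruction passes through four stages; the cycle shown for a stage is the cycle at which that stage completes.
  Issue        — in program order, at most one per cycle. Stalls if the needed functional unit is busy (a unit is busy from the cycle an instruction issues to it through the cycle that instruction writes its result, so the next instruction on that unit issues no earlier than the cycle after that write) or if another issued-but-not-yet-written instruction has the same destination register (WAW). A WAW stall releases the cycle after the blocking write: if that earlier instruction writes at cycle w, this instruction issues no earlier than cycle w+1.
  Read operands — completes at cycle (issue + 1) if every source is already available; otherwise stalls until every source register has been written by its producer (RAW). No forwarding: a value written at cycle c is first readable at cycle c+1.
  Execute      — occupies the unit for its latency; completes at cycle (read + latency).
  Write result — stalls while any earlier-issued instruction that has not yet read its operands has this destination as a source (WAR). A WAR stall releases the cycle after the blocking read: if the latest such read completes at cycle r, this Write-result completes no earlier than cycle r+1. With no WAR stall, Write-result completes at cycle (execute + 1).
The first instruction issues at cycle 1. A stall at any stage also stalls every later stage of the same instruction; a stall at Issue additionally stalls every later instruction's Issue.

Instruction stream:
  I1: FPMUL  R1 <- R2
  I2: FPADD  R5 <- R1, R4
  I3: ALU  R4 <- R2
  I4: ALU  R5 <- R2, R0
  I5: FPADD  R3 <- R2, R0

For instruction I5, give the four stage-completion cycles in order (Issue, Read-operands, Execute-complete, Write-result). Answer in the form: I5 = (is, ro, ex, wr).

[1] issue I1 (FPMUL)
[2] I1 read-ops | issue I2 (FPADD)
[3] issue I3 (ALU)
[4] I3 read-ops
[5] I3 finished on ALU
[7] I1 finished on FPMUL
[8] I1→R1
[9] I2 read-ops
[10] I3→R4
[12] I2 finished on FPADD
[13] I2→R5
[14] issue I4 (ALU)
[15] I4 read-ops | issue I5 (FPADD)
[16] I4 finished on ALU | I5 read-ops
[17] I4→R5
[19] I5 finished on FPADD
[20] I5→R3

I5 = (15, 16, 19, 20)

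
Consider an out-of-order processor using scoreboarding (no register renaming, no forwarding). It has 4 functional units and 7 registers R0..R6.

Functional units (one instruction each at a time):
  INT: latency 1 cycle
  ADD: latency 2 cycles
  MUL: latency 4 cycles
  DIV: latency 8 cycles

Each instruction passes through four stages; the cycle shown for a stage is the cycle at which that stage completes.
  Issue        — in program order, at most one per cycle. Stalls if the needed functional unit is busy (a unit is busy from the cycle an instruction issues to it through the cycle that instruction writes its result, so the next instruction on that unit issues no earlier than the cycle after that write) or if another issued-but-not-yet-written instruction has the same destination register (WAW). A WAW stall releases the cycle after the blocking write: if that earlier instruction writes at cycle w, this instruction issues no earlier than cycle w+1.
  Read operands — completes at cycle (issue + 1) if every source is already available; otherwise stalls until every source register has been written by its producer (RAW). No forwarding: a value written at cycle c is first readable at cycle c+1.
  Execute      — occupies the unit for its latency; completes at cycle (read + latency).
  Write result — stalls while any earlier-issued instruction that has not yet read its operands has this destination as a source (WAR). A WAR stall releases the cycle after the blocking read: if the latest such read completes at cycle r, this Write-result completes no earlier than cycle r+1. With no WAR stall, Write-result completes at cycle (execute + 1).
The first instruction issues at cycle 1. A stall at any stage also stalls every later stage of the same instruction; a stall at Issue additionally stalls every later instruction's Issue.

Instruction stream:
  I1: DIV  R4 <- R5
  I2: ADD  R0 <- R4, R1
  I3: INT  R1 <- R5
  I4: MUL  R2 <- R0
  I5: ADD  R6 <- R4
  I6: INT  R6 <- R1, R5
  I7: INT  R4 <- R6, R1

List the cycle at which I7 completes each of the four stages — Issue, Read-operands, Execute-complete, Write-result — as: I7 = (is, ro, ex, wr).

t=1  I1 issues→DIV
t=2  I1 reads, I2 issues→ADD
t=3  I3 issues→INT
t=4  I3 reads, I4 issues→MUL
t=5  I3 exec-done
t=10  I1 exec-done
t=11  I1 writes R4
t=12  I2 reads
t=13  I3 writes R1
t=14  I2 exec-done
t=15  I2 writes R0
t=16  I4 reads, I5 issues→ADD
t=17  I5 reads
t=19  I5 exec-done
t=20  I4 exec-done, I5 writes R6
t=21  I4 writes R2, I6 issues→INT
t=22  I6 reads
t=23  I6 exec-done
t=24  I6 writes R6
t=25  I7 issues→INT
t=26  I7 reads
t=27  I7 exec-done
t=28  I7 writes R4

I7 = (25, 26, 27, 28)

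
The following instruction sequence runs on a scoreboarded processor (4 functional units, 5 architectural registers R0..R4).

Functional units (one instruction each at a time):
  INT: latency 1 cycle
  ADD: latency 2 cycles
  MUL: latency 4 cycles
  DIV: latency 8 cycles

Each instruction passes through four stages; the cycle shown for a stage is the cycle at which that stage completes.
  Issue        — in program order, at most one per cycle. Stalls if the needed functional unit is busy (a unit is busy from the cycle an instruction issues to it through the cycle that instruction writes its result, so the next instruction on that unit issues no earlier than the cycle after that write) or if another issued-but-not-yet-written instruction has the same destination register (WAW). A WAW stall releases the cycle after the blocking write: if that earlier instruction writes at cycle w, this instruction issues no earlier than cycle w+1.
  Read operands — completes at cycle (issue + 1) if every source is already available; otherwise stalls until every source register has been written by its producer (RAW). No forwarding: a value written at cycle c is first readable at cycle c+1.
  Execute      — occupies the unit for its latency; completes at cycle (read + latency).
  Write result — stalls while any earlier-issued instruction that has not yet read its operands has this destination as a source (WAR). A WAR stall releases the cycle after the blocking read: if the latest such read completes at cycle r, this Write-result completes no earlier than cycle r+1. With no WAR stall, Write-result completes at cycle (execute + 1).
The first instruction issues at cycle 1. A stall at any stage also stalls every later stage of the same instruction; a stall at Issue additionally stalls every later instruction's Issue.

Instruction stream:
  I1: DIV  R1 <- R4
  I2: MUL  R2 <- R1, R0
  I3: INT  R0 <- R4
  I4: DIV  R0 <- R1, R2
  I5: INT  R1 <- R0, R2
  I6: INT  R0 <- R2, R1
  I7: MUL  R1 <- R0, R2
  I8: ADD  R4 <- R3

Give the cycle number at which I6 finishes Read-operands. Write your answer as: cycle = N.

cycle = 32

  I1 | 1 | 2 | 10 | 11
  I2 | 2 | 12 | 16 | 17   RAW R1: wait I1 write@11
  I3 | 3 | 4 | 5 | 13   WAR R0: wait I2 read@12
  I4 | 14 | 18 | 26 | 27   WAW R0: wait I3 write@13 · RAW R2: wait I2 write@17
  I5 | 15 | 28 | 29 | 30   RAW R0: wait I4 write@27
  I6 | 31 | 32 | 33 | 34   struct: INT busy until I5 writes@30
  I7 | 32 | 35 | 39 | 40   RAW R0: wait I6 write@34
  I8 | 33 | 34 | 36 | 37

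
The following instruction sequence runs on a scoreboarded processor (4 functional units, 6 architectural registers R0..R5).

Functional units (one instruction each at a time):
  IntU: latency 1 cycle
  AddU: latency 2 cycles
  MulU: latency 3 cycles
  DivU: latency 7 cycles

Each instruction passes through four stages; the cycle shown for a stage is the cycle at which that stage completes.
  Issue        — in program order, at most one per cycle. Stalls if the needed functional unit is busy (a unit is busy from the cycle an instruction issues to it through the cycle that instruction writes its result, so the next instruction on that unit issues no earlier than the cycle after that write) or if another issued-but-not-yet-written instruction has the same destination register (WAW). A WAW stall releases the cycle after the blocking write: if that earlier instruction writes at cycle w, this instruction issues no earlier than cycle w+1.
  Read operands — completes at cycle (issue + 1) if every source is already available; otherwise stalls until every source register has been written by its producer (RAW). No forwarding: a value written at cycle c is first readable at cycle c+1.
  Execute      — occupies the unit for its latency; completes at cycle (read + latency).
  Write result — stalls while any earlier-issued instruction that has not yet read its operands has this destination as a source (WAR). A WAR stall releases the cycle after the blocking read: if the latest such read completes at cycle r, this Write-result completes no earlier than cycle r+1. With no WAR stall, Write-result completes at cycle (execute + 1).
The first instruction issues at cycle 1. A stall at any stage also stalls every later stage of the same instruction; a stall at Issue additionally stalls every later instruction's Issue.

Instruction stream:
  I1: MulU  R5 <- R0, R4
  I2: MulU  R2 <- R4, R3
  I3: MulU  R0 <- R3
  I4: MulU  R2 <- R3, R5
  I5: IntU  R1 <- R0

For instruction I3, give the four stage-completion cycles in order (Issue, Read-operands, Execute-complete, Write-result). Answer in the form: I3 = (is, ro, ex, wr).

I1: IS=1 RO=2 EX=5 WR=6
I2: IS=7 RO=8 EX=11 WR=12  [struct: MulU busy until I1 writes@6]
I3: IS=13 RO=14 EX=17 WR=18  [struct: MulU busy until I2 writes@12]
I4: IS=19 RO=20 EX=23 WR=24  [struct: MulU busy until I3 writes@18]
I5: IS=20 RO=21 EX=22 WR=23

I3 = (13, 14, 17, 18)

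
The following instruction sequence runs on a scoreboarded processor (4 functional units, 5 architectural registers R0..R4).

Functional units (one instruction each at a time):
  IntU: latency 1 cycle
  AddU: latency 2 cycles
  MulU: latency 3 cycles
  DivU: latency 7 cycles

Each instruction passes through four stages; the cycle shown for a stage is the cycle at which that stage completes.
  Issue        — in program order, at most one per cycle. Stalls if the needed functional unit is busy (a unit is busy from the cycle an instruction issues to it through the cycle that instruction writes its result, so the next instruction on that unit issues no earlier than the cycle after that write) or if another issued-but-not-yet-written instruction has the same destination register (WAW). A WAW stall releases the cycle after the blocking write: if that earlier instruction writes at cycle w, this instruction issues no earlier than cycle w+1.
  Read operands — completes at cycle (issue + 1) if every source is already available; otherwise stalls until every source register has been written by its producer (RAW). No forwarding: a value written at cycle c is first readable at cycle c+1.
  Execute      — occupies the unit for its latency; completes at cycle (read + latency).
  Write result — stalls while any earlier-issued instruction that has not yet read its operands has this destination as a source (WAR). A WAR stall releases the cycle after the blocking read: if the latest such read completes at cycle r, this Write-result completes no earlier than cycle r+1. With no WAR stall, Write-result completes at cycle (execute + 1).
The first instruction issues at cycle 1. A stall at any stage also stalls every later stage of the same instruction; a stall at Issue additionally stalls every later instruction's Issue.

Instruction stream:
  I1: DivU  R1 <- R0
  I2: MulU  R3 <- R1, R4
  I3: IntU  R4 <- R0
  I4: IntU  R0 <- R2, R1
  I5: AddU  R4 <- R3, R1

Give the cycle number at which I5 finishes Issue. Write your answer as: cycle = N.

cycle = 14

cycle 1: issue I1 (DivU)
cycle 2: I1 read-ops; issue I2 (MulU)
cycle 3: issue I3 (IntU)
cycle 4: I3 read-ops
cycle 5: I3 finished on IntU
cycle 9: I1 finished on DivU
cycle 10: I1→R1
cycle 11: I2 read-ops
cycle 12: I3→R4
cycle 13: issue I4 (IntU)
cycle 14: I2 finished on MulU; I4 read-ops; issue I5 (AddU)
cycle 15: I2→R3; I4 finished on IntU
cycle 16: I4→R0; I5 read-ops
cycle 18: I5 finished on AddU
cycle 19: I5→R4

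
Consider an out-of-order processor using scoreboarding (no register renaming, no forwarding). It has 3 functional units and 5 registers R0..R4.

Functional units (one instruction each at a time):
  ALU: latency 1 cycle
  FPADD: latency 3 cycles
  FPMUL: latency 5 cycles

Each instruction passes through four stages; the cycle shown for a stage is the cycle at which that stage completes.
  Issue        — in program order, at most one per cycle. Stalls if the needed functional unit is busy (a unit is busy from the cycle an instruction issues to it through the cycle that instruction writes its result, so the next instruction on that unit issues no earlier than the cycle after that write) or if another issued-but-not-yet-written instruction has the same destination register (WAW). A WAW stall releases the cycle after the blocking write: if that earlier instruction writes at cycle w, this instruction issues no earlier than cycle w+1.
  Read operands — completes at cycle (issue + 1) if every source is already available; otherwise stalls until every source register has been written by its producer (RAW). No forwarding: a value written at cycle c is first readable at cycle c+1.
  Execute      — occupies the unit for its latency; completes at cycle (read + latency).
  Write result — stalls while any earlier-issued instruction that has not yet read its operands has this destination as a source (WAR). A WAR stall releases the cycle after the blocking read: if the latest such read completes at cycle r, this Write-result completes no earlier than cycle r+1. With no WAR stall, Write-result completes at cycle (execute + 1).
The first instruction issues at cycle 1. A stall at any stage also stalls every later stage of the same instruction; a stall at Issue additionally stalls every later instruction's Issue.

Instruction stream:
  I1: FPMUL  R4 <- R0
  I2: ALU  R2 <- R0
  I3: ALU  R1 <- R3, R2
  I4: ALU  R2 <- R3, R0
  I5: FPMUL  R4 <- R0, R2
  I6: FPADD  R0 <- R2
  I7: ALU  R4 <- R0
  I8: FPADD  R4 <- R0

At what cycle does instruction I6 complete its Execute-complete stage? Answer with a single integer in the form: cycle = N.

cycle = 17

I1  is:1  ro:2  ex:7  wr:8
I2  is:2  ro:3  ex:4  wr:5
I3  is:6  ro:7  ex:8  wr:9  — struct: ALU busy until I2 writes@5
I4  is:10  ro:11  ex:12  wr:13  — struct: ALU busy until I3 writes@9
I5  is:11  ro:14  ex:19  wr:20  — RAW R2: wait I4 write@13
I6  is:12  ro:14  ex:17  wr:18  — RAW R2: wait I4 write@13
I7  is:21  ro:22  ex:23  wr:24  — WAW R4: wait I5 write@20
I8  is:25  ro:26  ex:29  wr:30  — WAW R4: wait I7 write@24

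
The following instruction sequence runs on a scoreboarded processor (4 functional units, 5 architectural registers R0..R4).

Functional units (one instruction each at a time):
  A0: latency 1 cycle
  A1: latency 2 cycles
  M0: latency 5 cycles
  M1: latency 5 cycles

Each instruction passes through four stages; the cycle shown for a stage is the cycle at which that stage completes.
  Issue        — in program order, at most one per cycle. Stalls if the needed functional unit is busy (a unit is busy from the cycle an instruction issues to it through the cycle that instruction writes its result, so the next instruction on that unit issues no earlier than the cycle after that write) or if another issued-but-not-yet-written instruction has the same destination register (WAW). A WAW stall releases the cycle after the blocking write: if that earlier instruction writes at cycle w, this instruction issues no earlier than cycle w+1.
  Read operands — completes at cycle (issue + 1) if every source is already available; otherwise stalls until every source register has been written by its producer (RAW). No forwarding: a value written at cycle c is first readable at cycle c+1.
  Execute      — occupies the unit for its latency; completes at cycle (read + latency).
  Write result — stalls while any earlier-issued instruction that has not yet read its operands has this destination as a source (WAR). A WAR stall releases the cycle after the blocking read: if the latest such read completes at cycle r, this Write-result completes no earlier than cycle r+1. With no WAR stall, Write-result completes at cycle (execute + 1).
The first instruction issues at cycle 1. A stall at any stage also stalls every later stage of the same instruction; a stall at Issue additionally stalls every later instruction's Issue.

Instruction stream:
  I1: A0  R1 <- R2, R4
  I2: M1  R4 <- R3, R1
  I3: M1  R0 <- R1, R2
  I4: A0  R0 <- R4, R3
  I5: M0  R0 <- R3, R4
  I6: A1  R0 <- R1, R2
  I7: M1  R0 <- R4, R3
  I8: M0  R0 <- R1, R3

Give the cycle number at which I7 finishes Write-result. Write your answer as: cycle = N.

I1: IS=1 RO=2 EX=3 WR=4
I2: IS=2 RO=5 EX=10 WR=11  [RAW R1: wait I1 write@4]
I3: IS=12 RO=13 EX=18 WR=19  [struct: M1 busy until I2 writes@11]
I4: IS=20 RO=21 EX=22 WR=23  [WAW R0: wait I3 write@19]
I5: IS=24 RO=25 EX=30 WR=31  [WAW R0: wait I4 write@23]
I6: IS=32 RO=33 EX=35 WR=36  [WAW R0: wait I5 write@31]
I7: IS=37 RO=38 EX=43 WR=44  [WAW R0: wait I6 write@36]
I8: IS=45 RO=46 EX=51 WR=52  [WAW R0: wait I7 write@44]

cycle = 44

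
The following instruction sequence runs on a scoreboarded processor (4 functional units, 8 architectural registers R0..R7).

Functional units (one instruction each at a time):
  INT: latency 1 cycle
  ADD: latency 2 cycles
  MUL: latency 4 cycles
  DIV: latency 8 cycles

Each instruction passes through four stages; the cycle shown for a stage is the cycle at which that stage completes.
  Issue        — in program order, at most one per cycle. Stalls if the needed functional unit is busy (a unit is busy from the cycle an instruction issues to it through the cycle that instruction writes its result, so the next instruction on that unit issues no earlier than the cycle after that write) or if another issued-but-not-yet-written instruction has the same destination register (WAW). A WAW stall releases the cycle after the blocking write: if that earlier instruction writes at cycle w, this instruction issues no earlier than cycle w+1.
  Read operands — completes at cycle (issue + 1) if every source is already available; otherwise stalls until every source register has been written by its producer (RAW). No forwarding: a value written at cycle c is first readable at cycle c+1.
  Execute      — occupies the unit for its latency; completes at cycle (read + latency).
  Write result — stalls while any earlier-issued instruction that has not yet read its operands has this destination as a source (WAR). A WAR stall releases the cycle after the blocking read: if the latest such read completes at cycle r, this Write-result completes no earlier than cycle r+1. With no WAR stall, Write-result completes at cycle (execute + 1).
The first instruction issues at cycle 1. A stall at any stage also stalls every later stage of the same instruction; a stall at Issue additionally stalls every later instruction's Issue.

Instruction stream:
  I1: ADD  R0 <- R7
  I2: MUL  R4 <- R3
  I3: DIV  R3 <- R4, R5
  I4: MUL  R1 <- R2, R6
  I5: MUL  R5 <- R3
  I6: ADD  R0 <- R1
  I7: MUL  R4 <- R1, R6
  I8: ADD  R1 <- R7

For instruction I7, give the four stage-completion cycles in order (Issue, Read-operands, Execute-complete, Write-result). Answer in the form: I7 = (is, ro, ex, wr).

I7 = (25, 26, 30, 31)

[I1] 1/2/4/5
[I2] 2/3/7/8
[I3] 3/9/17/18  (RAW R4: wait I2 write@8)
[I4] 9/10/14/15  (struct: MUL busy until I2 writes@8)
[I5] 16/19/23/24  (struct: MUL busy until I4 writes@15; RAW R3: wait I3 write@18)
[I6] 17/18/20/21
[I7] 25/26/30/31  (struct: MUL busy until I5 writes@24)
[I8] 26/27/29/30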